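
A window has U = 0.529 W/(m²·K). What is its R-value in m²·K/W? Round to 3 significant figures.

1.89 m²·K/W

R = 1/U = 1/0.529 = 1.89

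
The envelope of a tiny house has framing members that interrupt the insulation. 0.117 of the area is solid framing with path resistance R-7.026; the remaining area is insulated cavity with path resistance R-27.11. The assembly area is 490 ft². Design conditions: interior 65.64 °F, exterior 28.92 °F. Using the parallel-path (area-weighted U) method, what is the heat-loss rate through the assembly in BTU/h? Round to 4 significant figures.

U_eff = 0.883/27.11 + 0.117/7.026 = 0.032571 + 0.016652 = 0.049223
R_eff = 1/U_eff = 20.316 ft²·°F·h/BTU
Q = 490 × (65.64 − 28.92) / 20.316 = 885.67 BTU/h

885.7 BTU/h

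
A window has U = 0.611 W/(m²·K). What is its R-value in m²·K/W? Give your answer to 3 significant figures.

1.64 m²·K/W

R = 1/U = 1/0.611 = 1.637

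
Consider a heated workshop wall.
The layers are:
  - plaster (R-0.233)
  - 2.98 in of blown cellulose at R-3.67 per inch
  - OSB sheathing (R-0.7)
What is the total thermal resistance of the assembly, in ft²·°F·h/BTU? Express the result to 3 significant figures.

11.9 ft²·°F·h/BTU

2.98 × 3.67 = 10.94
R_total = 0.233 + 10.94 + 0.7 = 11.87 ft²·°F·h/BTU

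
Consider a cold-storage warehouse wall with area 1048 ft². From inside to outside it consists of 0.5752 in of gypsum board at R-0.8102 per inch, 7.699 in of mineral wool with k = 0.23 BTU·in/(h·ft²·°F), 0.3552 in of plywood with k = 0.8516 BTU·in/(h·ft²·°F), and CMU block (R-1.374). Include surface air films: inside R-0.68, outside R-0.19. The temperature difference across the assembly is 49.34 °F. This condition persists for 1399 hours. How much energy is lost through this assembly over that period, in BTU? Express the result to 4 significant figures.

0.5752 × 0.8102 = 0.46603
7.699/0.23 = 33.474
0.3552/0.8516 = 0.4171
R_total = 0.68 + 0.46603 + 33.474 + 0.4171 + 1.374 + 0.19 = 36.601 ft²·°F·h/BTU
Q = 1048 × 49.34 / 36.601 = 1412.8 BTU/h
E = 1412.8 × 1399 = 1976400 BTU

1976000 BTU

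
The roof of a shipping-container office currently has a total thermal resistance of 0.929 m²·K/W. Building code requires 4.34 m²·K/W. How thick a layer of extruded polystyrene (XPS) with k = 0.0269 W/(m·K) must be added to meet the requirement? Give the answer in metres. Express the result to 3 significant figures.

0.0918 m

ΔR = 4.34 − 0.929 = 3.411 m²·K/W
L = ΔR × k = 3.411 × 0.0269 = 0.09176 m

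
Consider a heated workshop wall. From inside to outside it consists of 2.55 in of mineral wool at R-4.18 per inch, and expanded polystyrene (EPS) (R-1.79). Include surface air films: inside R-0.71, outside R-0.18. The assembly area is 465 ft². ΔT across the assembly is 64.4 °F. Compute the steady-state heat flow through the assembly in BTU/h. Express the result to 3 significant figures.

2.55 × 4.18 = 10.66
R_total = 0.71 + 10.66 + 1.79 + 0.18 = 13.34 ft²·°F·h/BTU
Q = A·ΔT/R = 465 × 64.4 / 13.34 = 2245 BTU/h

2240 BTU/h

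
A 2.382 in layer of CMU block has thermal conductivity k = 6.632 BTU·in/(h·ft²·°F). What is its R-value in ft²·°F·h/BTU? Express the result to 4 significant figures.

R = L/k = 2.382/6.632 = 0.35917 ft²·°F·h/BTU

0.3592 ft²·°F·h/BTU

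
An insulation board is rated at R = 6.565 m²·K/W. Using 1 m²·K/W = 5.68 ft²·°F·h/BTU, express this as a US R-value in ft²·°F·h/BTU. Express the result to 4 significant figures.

R_US = 6.565 × 5.68 = 37.289

37.29 ft²·°F·h/BTU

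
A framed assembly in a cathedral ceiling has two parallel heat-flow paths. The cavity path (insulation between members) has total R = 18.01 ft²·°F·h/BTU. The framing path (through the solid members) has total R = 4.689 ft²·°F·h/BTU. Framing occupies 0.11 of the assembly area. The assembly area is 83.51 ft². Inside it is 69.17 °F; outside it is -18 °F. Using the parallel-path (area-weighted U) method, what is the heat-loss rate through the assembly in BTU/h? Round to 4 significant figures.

U_eff = 0.89/18.01 + 0.11/4.689 = 0.049417 + 0.023459 = 0.072876
R_eff = 1/U_eff = 13.722 ft²·°F·h/BTU
Q = 83.51 × (69.17 − (-18)) / 13.722 = 530.51 BTU/h

530.5 BTU/h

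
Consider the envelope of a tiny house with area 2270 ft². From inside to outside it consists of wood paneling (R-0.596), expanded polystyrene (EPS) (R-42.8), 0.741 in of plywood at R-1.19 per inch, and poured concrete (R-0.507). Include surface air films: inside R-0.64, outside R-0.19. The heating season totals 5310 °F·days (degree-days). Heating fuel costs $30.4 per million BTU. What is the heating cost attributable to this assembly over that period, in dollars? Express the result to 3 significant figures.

0.741 × 1.19 = 0.8818
R_total = 0.64 + 0.596 + 42.8 + 0.8818 + 0.507 + 0.19 = 45.61 ft²·°F·h/BTU
E = A × HDD × 24 / R = 2270 × 5310 × 24 / 45.61 = 6342000 BTU
Cost = 6342000/10⁶ × 30.4 = $192.8

193 dollars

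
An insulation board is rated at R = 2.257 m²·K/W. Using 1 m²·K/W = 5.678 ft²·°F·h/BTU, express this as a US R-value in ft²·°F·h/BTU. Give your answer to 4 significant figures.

12.82 ft²·°F·h/BTU

R_US = 2.257 × 5.678 = 12.815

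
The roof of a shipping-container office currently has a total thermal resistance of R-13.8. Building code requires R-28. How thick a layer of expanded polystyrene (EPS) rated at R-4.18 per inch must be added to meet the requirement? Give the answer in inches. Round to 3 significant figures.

3.40 in

ΔR = 28 − 13.8 = 14.2 ft²·°F·h/BTU
L = ΔR / (R/in) = 14.2/4.18 = 3.397 in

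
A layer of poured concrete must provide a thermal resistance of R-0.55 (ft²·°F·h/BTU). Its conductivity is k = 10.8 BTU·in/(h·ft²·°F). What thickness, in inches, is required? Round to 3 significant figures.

5.94 in

L = R × k = 0.55 × 10.8 = 5.94 in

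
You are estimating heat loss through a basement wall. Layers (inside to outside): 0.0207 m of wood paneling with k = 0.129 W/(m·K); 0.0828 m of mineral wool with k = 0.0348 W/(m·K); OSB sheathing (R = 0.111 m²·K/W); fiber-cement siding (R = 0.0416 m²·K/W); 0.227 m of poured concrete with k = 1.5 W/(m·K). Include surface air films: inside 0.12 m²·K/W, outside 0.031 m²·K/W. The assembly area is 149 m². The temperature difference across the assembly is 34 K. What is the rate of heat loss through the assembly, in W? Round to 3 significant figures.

1690 W

0.0207/0.129 = 0.1605
0.0828/0.0348 = 2.379
0.227/1.5 = 0.1513
R_total = 0.12 + 0.1605 + 2.379 + 0.111 + 0.0416 + 0.1513 + 0.031 = 2.995 m²·K/W
Q = A·ΔT/R = 149 × 34 / 2.995 = 1692 W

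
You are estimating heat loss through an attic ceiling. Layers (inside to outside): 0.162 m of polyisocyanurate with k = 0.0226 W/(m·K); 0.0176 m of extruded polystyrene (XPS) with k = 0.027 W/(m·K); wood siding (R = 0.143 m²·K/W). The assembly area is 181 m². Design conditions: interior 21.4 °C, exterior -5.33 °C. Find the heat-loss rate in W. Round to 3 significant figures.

608 W

0.162/0.0226 = 7.168
0.0176/0.027 = 0.6519
R_total = 7.168 + 0.6519 + 0.143 = 7.963 m²·K/W
Q = A·ΔT/R = 181 × (21.4 − (-5.33)) / 7.963 = 607.6 W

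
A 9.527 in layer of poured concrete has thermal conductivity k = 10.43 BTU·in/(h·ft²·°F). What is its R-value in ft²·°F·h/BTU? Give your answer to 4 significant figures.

0.9134 ft²·°F·h/BTU

R = L/k = 9.527/10.43 = 0.91342 ft²·°F·h/BTU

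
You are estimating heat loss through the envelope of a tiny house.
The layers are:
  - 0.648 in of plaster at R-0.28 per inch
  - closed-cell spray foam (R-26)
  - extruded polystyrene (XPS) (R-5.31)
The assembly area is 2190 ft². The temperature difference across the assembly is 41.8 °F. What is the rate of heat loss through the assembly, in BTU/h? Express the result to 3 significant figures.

2910 BTU/h

0.648 × 0.28 = 0.1814
R_total = 0.1814 + 26 + 5.31 = 31.49 ft²·°F·h/BTU
Q = A·ΔT/R = 2190 × 41.8 / 31.49 = 2907 BTU/h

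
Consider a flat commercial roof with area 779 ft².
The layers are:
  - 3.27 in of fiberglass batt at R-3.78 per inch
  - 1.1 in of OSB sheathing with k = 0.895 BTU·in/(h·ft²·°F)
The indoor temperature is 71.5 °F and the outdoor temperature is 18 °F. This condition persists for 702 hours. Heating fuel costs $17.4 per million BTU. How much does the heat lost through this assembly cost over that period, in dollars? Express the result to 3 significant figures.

3.27 × 3.78 = 12.36
1.1/0.895 = 1.229
R_total = 12.36 + 1.229 = 13.59 ft²·°F·h/BTU
Q = 779 × (71.5 − 18) / 13.59 = 3067 BTU/h
E = 3067 × 702 = 2153000 BTU
Cost = 2153000/10⁶ × 17.4 = $37.46

37.5 dollars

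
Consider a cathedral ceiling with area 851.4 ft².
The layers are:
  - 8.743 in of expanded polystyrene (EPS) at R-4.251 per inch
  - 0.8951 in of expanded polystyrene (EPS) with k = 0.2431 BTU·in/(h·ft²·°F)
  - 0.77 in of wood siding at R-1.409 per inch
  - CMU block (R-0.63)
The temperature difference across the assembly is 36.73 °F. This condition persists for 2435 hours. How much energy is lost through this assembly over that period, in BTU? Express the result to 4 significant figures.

1789000 BTU

8.743 × 4.251 = 37.166
0.8951/0.2431 = 3.682
0.77 × 1.409 = 1.0849
R_total = 37.166 + 3.682 + 1.0849 + 0.63 = 42.563 ft²·°F·h/BTU
Q = 851.4 × 36.73 / 42.563 = 734.71 BTU/h
E = 734.71 × 2435 = 1789000 BTU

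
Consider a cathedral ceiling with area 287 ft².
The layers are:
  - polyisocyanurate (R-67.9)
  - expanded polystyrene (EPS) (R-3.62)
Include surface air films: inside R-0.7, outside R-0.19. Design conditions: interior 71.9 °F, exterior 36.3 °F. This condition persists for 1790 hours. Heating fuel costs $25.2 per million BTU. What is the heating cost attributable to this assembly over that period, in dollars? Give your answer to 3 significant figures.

6.36 dollars

R_total = 0.7 + 67.9 + 3.62 + 0.19 = 72.41 ft²·°F·h/BTU
Q = 287 × (71.9 − 36.3) / 72.41 = 141.1 BTU/h
E = 141.1 × 1790 = 252600 BTU
Cost = 252600/10⁶ × 25.2 = $6.365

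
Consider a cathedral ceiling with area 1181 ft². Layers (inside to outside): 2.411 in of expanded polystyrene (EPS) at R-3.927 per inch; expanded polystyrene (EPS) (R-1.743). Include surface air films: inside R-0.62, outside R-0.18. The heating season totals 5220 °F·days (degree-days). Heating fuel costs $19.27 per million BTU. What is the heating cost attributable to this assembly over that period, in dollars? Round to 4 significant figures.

237.4 dollars

2.411 × 3.927 = 9.468
R_total = 0.62 + 9.468 + 1.743 + 0.18 = 12.011 ft²·°F·h/BTU
E = A × HDD × 24 / R = 1181 × 5220 × 24 / 12.011 = 12318000 BTU
Cost = 12318000/10⁶ × 19.27 = $237.37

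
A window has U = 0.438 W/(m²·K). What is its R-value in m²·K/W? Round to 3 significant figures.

R = 1/U = 1/0.438 = 2.283

2.28 m²·K/W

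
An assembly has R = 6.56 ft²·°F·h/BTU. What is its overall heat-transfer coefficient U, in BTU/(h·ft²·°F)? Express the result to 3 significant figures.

U = 1/R = 1/6.56 = 0.1524

0.152 BTU/(h·ft²·°F)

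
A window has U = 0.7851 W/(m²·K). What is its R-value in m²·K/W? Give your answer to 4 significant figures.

R = 1/U = 1/0.7851 = 1.2737

1.274 m²·K/W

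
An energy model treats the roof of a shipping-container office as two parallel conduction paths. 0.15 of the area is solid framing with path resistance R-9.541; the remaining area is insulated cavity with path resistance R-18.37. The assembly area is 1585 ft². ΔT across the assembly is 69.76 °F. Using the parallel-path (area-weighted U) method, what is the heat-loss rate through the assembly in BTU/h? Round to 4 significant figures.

6855 BTU/h

U_eff = 0.85/18.37 + 0.15/9.541 = 0.046271 + 0.015722 = 0.061993
R_eff = 1/U_eff = 16.131 ft²·°F·h/BTU
Q = 1585 × 69.76 / 16.131 = 6854.5 BTU/h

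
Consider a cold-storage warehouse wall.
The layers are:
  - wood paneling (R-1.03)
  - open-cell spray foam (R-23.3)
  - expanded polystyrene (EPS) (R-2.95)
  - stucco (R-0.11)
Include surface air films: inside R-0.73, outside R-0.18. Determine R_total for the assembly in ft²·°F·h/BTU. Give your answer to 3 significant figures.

R_total = 0.73 + 1.03 + 23.3 + 2.95 + 0.11 + 0.18 = 28.3 ft²·°F·h/BTU

28.3 ft²·°F·h/BTU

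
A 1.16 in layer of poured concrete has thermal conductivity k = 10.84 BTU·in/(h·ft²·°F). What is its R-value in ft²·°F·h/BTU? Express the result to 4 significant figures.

0.1070 ft²·°F·h/BTU

R = L/k = 1.16/10.84 = 0.10701 ft²·°F·h/BTU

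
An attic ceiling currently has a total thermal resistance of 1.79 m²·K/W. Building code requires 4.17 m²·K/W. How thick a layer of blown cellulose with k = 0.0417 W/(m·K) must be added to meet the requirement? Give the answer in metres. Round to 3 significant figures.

0.0992 m

ΔR = 4.17 − 1.79 = 2.38 m²·K/W
L = ΔR × k = 2.38 × 0.0417 = 0.09925 m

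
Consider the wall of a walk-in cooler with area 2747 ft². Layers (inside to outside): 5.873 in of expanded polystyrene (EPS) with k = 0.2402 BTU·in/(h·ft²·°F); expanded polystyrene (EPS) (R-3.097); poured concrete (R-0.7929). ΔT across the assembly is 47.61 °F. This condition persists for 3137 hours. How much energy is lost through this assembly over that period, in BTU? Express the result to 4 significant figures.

5.873/0.2402 = 24.45
R_total = 24.45 + 3.097 + 0.7929 = 28.34 ft²·°F·h/BTU
Q = 2747 × 47.61 / 28.34 = 4614.8 BTU/h
E = 4614.8 × 3137 = 14477000 BTU

14480000 BTU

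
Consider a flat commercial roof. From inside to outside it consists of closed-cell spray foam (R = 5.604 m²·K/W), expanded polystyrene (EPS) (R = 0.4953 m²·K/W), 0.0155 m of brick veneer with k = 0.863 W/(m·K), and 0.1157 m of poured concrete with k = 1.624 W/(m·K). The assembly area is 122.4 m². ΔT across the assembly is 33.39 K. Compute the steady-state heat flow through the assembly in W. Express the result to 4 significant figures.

660.4 W

0.0155/0.863 = 0.017961
0.1157/1.624 = 0.071244
R_total = 5.604 + 0.4953 + 0.017961 + 0.071244 = 6.1885 m²·K/W
Q = A·ΔT/R = 122.4 × 33.39 / 6.1885 = 660.41 W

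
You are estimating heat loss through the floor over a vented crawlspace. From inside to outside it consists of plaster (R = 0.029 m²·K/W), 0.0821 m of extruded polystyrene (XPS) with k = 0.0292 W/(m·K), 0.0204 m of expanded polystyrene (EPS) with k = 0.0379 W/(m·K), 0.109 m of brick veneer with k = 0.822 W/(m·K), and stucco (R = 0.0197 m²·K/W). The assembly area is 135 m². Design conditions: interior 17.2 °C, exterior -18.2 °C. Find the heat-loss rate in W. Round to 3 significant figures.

0.0821/0.0292 = 2.812
0.0204/0.0379 = 0.5383
0.109/0.822 = 0.1326
R_total = 0.029 + 2.812 + 0.5383 + 0.1326 + 0.0197 = 3.531 m²·K/W
Q = A·ΔT/R = 135 × (17.2 − (-18.2)) / 3.531 = 1353 W

1350 W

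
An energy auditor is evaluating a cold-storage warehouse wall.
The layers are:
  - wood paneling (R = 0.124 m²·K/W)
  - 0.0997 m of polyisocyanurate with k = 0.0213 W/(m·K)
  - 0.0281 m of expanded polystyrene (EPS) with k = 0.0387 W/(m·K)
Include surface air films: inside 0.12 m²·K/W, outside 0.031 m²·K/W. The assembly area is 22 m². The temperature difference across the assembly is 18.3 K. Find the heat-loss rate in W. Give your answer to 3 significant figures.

70.9 W

0.0997/0.0213 = 4.681
0.0281/0.0387 = 0.7261
R_total = 0.12 + 0.124 + 4.681 + 0.7261 + 0.031 = 5.682 m²·K/W
Q = A·ΔT/R = 22 × 18.3 / 5.682 = 70.86 W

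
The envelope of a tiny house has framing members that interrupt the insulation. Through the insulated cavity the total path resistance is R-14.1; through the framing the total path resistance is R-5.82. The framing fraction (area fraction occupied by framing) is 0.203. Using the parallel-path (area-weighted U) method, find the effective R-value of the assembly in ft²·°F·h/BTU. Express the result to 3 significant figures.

10.9 ft²·°F·h/BTU

U_eff = 0.797/14.1 + 0.203/5.82 = 0.05652 + 0.03488 = 0.0914
R_eff = 1/U_eff = 10.94 ft²·°F·h/BTU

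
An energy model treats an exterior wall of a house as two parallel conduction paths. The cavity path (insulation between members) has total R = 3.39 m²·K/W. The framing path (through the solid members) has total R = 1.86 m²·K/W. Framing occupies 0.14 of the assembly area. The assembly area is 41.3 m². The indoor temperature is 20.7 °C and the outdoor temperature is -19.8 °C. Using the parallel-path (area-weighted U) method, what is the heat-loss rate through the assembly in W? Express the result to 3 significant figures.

U_eff = 0.86/3.39 + 0.14/1.86 = 0.2537 + 0.07527 = 0.329
R_eff = 1/U_eff = 3.04 m²·K/W
Q = 41.3 × (20.7 − (-19.8)) / 3.04 = 550.2 W

550 W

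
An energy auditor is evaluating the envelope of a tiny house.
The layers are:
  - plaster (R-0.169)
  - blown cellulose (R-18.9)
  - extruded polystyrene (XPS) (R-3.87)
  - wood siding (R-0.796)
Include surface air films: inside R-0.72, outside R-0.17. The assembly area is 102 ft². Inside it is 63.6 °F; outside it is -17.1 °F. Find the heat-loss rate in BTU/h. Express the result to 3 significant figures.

334 BTU/h

R_total = 0.72 + 0.169 + 18.9 + 3.87 + 0.796 + 0.17 = 24.62 ft²·°F·h/BTU
Q = A·ΔT/R = 102 × (63.6 − (-17.1)) / 24.62 = 334.3 BTU/h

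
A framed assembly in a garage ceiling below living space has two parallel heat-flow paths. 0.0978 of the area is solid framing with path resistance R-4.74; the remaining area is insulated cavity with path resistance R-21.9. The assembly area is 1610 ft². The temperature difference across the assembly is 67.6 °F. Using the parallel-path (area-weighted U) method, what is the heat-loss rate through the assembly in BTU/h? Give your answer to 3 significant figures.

U_eff = 0.9022/21.9 + 0.0978/4.74 = 0.0412 + 0.02063 = 0.06183
R_eff = 1/U_eff = 16.17 ft²·°F·h/BTU
Q = 1610 × 67.6 / 16.17 = 6729 BTU/h

6730 BTU/h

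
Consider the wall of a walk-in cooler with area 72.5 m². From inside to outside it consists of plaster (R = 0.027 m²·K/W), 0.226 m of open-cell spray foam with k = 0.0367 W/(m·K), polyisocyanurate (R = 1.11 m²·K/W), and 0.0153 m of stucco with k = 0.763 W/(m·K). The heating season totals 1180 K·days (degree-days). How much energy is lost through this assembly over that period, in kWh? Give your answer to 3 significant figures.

0.226/0.0367 = 6.158
0.0153/0.763 = 0.02005
R_total = 0.027 + 6.158 + 1.11 + 0.02005 = 7.315 m²·K/W
E = A × HDD × 24 / R / 1000 = 72.5 × 1180 × 24 / 7.315 / 1000 = 280.7 kWh

281 kWh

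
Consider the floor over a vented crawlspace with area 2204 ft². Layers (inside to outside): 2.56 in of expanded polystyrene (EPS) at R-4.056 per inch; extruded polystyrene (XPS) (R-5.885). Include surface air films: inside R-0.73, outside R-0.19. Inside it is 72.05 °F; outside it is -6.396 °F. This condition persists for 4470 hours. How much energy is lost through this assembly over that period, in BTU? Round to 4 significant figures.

44960000 BTU

2.56 × 4.056 = 10.383
R_total = 0.73 + 10.383 + 5.885 + 0.19 = 17.188 ft²·°F·h/BTU
Q = 2204 × (72.05 − (-6.396)) / 17.188 = 10059 BTU/h
E = 10059 × 4470 = 44963000 BTU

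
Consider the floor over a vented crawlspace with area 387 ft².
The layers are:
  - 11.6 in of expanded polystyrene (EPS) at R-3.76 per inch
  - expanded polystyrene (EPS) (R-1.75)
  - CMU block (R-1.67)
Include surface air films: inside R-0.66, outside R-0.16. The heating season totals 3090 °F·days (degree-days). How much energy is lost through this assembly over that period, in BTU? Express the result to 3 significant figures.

600000 BTU

11.6 × 3.76 = 43.62
R_total = 0.66 + 43.62 + 1.75 + 1.67 + 0.16 = 47.86 ft²·°F·h/BTU
E = A × HDD × 24 / R = 387 × 3090 × 24 / 47.86 = 599700 BTU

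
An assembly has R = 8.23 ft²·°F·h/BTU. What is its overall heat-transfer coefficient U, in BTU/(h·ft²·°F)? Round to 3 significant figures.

U = 1/R = 1/8.23 = 0.1215

0.122 BTU/(h·ft²·°F)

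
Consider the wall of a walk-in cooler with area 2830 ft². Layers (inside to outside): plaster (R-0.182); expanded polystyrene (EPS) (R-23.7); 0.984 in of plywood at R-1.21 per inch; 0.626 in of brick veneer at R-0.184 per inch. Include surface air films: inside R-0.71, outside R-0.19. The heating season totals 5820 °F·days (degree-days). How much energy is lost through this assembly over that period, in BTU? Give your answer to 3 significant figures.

15200000 BTU

0.984 × 1.21 = 1.191
0.626 × 0.184 = 0.1152
R_total = 0.71 + 0.182 + 23.7 + 1.191 + 0.1152 + 0.19 = 26.09 ft²·°F·h/BTU
E = A × HDD × 24 / R = 2830 × 5820 × 24 / 26.09 = 15150000 BTU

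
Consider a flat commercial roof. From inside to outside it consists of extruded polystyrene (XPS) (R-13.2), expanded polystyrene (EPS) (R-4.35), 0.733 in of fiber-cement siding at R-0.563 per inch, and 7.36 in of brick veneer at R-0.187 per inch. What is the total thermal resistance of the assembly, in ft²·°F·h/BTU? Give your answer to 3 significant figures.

0.733 × 0.563 = 0.4127
7.36 × 0.187 = 1.376
R_total = 13.2 + 4.35 + 0.4127 + 1.376 = 19.34 ft²·°F·h/BTU

19.3 ft²·°F·h/BTU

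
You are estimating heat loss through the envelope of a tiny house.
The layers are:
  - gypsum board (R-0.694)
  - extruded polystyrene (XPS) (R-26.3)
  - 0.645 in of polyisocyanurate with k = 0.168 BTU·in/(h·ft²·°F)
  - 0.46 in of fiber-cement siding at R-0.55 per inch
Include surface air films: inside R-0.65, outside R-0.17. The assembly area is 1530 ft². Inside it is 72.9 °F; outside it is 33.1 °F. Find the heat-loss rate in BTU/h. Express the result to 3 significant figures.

1910 BTU/h

0.645/0.168 = 3.839
0.46 × 0.55 = 0.253
R_total = 0.65 + 0.694 + 26.3 + 3.839 + 0.253 + 0.17 = 31.91 ft²·°F·h/BTU
Q = A·ΔT/R = 1530 × (72.9 − 33.1) / 31.91 = 1909 BTU/h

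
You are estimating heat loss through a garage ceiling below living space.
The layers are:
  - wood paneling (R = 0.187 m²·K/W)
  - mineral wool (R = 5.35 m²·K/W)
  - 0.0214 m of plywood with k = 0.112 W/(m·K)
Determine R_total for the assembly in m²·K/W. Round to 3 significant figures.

5.73 m²·K/W

0.0214/0.112 = 0.1911
R_total = 0.187 + 5.35 + 0.1911 = 5.728 m²·K/W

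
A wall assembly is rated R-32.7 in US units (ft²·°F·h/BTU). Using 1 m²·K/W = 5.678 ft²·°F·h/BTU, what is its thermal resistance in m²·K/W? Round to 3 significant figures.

R_SI = 32.7/5.678 = 5.759

5.76 m²·K/W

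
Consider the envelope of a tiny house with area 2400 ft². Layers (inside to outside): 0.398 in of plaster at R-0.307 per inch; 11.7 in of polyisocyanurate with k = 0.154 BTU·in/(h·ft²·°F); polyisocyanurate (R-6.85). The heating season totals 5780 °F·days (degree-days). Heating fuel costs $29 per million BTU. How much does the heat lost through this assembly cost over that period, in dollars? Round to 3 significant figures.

116 dollars

0.398 × 0.307 = 0.1222
11.7/0.154 = 75.97
R_total = 0.1222 + 75.97 + 6.85 = 82.95 ft²·°F·h/BTU
E = A × HDD × 24 / R = 2400 × 5780 × 24 / 82.95 = 4014000 BTU
Cost = 4014000/10⁶ × 29 = $116.4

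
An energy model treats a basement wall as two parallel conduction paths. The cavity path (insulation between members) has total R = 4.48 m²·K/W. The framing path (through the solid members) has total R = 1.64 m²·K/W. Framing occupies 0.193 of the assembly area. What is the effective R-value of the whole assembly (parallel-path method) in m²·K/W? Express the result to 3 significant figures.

U_eff = 0.807/4.48 + 0.193/1.64 = 0.1801 + 0.1177 = 0.2978
R_eff = 1/U_eff = 3.358 m²·K/W

3.36 m²·K/W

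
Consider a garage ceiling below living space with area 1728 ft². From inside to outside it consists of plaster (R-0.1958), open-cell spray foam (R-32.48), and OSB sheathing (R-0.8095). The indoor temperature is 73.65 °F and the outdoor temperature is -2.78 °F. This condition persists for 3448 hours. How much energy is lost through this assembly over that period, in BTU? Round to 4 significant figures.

R_total = 0.1958 + 32.48 + 0.8095 = 33.485 ft²·°F·h/BTU
Q = 1728 × (73.65 − (-2.78)) / 33.485 = 3944.1 BTU/h
E = 3944.1 × 3448 = 13599000 BTU

13600000 BTU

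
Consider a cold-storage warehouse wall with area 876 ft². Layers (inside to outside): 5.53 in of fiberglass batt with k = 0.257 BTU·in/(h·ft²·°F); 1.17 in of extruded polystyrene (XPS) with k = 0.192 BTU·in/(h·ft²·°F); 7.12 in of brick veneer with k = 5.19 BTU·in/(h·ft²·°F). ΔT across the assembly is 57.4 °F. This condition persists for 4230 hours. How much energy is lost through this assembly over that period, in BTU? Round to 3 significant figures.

5.53/0.257 = 21.52
1.17/0.192 = 6.094
7.12/5.19 = 1.372
R_total = 21.52 + 6.094 + 1.372 = 28.98 ft²·°F·h/BTU
Q = 876 × 57.4 / 28.98 = 1735 BTU/h
E = 1735 × 4230 = 7339000 BTU

7340000 BTU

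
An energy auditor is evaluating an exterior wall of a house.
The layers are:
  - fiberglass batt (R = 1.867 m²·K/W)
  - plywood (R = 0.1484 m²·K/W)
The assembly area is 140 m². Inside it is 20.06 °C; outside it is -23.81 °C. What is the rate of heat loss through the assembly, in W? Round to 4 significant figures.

R_total = 1.867 + 0.1484 = 2.0154 m²·K/W
Q = A·ΔT/R = 140 × (20.06 − (-23.81)) / 2.0154 = 3047.4 W

3047 W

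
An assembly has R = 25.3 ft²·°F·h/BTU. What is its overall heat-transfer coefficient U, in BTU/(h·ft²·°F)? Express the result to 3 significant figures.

0.0395 BTU/(h·ft²·°F)

U = 1/R = 1/25.3 = 0.03953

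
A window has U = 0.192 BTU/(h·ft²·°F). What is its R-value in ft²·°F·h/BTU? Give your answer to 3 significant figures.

5.21 ft²·°F·h/BTU

R = 1/U = 1/0.192 = 5.208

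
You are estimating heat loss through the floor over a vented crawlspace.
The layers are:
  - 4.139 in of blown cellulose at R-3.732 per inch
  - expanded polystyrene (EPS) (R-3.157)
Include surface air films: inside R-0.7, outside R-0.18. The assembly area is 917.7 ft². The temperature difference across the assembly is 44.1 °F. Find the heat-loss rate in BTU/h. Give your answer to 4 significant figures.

4.139 × 3.732 = 15.447
R_total = 0.7 + 15.447 + 3.157 + 0.18 = 19.484 ft²·°F·h/BTU
Q = A·ΔT/R = 917.7 × 44.1 / 19.484 = 2077.1 BTU/h

2077 BTU/h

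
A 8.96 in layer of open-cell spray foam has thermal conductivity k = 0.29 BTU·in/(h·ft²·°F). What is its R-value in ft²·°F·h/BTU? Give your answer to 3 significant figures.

R = L/k = 8.96/0.29 = 30.9 ft²·°F·h/BTU

30.9 ft²·°F·h/BTU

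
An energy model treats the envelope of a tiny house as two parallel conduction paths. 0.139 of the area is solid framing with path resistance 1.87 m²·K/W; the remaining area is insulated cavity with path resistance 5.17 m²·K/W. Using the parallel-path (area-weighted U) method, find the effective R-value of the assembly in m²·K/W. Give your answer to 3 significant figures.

4.15 m²·K/W

U_eff = 0.861/5.17 + 0.139/1.87 = 0.1665 + 0.07433 = 0.2409
R_eff = 1/U_eff = 4.152 m²·K/W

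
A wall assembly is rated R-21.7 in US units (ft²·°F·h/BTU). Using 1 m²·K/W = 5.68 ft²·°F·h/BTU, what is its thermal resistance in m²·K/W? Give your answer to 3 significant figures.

R_SI = 21.7/5.68 = 3.82

3.82 m²·K/W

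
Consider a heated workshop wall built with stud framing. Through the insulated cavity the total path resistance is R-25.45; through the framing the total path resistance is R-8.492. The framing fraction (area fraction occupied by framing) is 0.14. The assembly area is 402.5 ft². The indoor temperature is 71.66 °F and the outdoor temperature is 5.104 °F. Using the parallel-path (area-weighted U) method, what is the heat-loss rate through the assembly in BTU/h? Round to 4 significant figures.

1347 BTU/h

U_eff = 0.86/25.45 + 0.14/8.492 = 0.033792 + 0.016486 = 0.050278
R_eff = 1/U_eff = 19.889 ft²·°F·h/BTU
Q = 402.5 × (71.66 − 5.104) / 19.889 = 1346.9 BTU/h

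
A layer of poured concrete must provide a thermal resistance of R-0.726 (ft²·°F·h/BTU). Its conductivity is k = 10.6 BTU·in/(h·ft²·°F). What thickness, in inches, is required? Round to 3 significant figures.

7.70 in

L = R × k = 0.726 × 10.6 = 7.696 in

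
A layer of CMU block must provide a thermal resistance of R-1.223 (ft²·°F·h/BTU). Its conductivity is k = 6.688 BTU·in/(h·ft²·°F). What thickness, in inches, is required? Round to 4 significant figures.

8.179 in

L = R × k = 1.223 × 6.688 = 8.1794 in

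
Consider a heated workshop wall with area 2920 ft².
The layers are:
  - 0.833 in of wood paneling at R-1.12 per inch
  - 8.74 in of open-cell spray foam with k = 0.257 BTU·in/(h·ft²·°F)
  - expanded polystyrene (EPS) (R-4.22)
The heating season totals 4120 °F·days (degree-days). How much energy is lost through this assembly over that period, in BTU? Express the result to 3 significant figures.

0.833 × 1.12 = 0.933
8.74/0.257 = 34.01
R_total = 0.933 + 34.01 + 4.22 = 39.16 ft²·°F·h/BTU
E = A × HDD × 24 / R = 2920 × 4120 × 24 / 39.16 = 7373000 BTU

7370000 BTU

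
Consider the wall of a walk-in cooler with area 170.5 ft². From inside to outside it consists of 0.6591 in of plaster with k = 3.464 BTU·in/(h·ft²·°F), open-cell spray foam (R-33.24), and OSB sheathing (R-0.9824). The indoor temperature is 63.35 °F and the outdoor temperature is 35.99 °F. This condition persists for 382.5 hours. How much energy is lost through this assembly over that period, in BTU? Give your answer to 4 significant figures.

51850 BTU

0.6591/3.464 = 0.19027
R_total = 0.19027 + 33.24 + 0.9824 = 34.413 ft²·°F·h/BTU
Q = 170.5 × (63.35 − 35.99) / 34.413 = 135.56 BTU/h
E = 135.56 × 382.5 = 51851 BTU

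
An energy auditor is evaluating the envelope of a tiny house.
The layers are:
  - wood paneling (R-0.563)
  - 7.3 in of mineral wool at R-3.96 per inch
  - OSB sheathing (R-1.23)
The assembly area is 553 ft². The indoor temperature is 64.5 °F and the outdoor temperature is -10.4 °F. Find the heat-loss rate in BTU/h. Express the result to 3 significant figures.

7.3 × 3.96 = 28.91
R_total = 0.563 + 28.91 + 1.23 = 30.7 ft²·°F·h/BTU
Q = A·ΔT/R = 553 × (64.5 − (-10.4)) / 30.7 = 1349 BTU/h

1350 BTU/h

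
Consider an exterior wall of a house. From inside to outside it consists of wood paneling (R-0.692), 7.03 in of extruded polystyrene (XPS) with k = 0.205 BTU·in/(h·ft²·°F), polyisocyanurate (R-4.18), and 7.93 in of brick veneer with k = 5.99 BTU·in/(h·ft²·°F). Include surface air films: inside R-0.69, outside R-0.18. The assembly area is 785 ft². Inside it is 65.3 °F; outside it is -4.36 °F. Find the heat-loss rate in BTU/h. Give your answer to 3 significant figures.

7.03/0.205 = 34.29
7.93/5.99 = 1.324
R_total = 0.69 + 0.692 + 34.29 + 4.18 + 1.324 + 0.18 = 41.36 ft²·°F·h/BTU
Q = A·ΔT/R = 785 × (65.3 − (-4.36)) / 41.36 = 1322 BTU/h

1320 BTU/h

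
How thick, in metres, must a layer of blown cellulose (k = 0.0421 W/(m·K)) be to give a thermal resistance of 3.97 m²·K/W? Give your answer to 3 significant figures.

L = R·k = 3.97 × 0.0421 = 0.1671 m

0.167 m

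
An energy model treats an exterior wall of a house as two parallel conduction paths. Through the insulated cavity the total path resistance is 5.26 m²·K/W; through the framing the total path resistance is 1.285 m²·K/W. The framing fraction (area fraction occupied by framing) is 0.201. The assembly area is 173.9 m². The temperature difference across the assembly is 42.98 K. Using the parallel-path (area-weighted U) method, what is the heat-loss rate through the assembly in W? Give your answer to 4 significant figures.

U_eff = 0.799/5.26 + 0.201/1.285 = 0.1519 + 0.15642 = 0.30832
R_eff = 1/U_eff = 3.2434 m²·K/W
Q = 173.9 × 42.98 / 3.2434 = 2304.5 W

2304 W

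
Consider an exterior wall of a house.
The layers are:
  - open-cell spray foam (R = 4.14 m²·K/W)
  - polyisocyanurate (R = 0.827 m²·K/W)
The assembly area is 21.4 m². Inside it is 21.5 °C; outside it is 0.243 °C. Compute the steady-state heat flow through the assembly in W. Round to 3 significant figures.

91.6 W

R_total = 4.14 + 0.827 = 4.967 m²·K/W
Q = A·ΔT/R = 21.4 × (21.5 − 0.243) / 4.967 = 91.58 W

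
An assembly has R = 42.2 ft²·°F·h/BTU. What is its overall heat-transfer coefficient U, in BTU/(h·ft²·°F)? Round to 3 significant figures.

0.0237 BTU/(h·ft²·°F)

U = 1/R = 1/42.2 = 0.0237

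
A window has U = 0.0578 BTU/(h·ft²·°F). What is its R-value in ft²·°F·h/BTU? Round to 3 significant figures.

17.3 ft²·°F·h/BTU

R = 1/U = 1/0.0578 = 17.3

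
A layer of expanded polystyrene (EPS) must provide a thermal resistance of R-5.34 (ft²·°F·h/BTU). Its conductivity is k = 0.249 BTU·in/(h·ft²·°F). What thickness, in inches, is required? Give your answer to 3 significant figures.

1.33 in

L = R × k = 5.34 × 0.249 = 1.33 in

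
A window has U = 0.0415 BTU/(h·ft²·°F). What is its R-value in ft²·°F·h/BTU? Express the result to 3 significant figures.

R = 1/U = 1/0.0415 = 24.1

24.1 ft²·°F·h/BTU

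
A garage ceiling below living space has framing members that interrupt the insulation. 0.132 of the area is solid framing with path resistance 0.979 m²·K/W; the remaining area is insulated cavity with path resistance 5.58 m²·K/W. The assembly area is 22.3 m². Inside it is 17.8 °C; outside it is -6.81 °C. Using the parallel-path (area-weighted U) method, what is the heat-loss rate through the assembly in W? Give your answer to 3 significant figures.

159 W

U_eff = 0.868/5.58 + 0.132/0.979 = 0.1556 + 0.1348 = 0.2904
R_eff = 1/U_eff = 3.444 m²·K/W
Q = 22.3 × (17.8 − (-6.81)) / 3.444 = 159.4 W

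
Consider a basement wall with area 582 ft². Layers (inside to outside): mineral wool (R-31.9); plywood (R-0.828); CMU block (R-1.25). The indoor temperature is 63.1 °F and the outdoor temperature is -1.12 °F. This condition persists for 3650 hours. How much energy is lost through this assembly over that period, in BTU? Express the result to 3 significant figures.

4020000 BTU

R_total = 31.9 + 0.828 + 1.25 = 33.98 ft²·°F·h/BTU
Q = 582 × (63.1 − (-1.12)) / 33.98 = 1100 BTU/h
E = 1100 × 3650 = 4015000 BTU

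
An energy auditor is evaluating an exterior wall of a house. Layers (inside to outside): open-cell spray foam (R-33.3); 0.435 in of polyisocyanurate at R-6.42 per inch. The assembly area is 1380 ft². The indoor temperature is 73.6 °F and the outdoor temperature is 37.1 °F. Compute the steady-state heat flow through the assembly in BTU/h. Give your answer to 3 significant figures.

0.435 × 6.42 = 2.793
R_total = 33.3 + 2.793 = 36.09 ft²·°F·h/BTU
Q = A·ΔT/R = 1380 × (73.6 − 37.1) / 36.09 = 1396 BTU/h

1400 BTU/h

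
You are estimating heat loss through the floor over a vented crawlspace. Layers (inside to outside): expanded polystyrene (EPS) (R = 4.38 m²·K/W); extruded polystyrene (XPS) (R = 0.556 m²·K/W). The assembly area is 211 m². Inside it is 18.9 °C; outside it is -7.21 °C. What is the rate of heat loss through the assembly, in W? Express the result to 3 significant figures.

1120 W

R_total = 4.38 + 0.556 = 4.936 m²·K/W
Q = A·ΔT/R = 211 × (18.9 − (-7.21)) / 4.936 = 1116 W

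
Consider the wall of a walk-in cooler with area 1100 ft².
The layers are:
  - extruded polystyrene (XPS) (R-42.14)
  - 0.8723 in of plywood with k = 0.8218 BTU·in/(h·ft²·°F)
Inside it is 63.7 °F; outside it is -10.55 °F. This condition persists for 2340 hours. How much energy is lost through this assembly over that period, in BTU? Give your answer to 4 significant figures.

0.8723/0.8218 = 1.0615
R_total = 42.14 + 1.0615 = 43.201 ft²·°F·h/BTU
Q = 1100 × (63.7 − (-10.55)) / 43.201 = 1890.6 BTU/h
E = 1890.6 × 2340 = 4423900 BTU

4424000 BTU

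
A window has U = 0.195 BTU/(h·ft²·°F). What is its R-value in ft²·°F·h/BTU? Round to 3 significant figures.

R = 1/U = 1/0.195 = 5.128

5.13 ft²·°F·h/BTU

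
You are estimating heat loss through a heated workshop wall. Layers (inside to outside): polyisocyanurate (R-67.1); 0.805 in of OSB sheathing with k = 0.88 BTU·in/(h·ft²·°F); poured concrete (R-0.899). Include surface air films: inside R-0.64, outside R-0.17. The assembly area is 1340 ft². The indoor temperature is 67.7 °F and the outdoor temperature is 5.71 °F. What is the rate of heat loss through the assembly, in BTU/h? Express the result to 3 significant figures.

1190 BTU/h

0.805/0.88 = 0.9148
R_total = 0.64 + 67.1 + 0.9148 + 0.899 + 0.17 = 69.72 ft²·°F·h/BTU
Q = A·ΔT/R = 1340 × (67.7 − 5.71) / 69.72 = 1191 BTU/h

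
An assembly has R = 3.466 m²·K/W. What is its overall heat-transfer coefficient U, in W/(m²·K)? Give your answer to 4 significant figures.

0.2885 W/(m²·K)

U = 1/R = 1/3.466 = 0.28852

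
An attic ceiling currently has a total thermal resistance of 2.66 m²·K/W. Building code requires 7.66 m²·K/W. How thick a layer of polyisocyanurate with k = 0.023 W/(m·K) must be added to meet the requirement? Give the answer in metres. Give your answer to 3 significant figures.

ΔR = 7.66 − 2.66 = 5 m²·K/W
L = ΔR × k = 5 × 0.023 = 0.115 m

0.115 m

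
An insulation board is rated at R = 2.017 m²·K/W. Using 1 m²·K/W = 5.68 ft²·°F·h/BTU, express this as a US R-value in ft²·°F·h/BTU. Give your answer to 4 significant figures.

R_US = 2.017 × 5.68 = 11.457

11.46 ft²·°F·h/BTU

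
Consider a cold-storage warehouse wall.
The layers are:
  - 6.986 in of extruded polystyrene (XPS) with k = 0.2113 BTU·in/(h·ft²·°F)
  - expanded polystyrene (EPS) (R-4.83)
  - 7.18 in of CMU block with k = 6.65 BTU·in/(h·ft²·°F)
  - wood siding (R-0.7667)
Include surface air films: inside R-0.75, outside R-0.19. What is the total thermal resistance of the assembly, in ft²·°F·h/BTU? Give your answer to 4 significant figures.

6.986/0.2113 = 33.062
7.18/6.65 = 1.0797
R_total = 0.75 + 33.062 + 4.83 + 1.0797 + 0.7667 + 0.19 = 40.678 ft²·°F·h/BTU

40.68 ft²·°F·h/BTU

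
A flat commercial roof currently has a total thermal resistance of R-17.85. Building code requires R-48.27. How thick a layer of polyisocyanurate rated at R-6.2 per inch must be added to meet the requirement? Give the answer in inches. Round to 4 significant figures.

ΔR = 48.27 − 17.85 = 30.42 ft²·°F·h/BTU
L = ΔR / (R/in) = 30.42/6.2 = 4.9065 in

4.906 in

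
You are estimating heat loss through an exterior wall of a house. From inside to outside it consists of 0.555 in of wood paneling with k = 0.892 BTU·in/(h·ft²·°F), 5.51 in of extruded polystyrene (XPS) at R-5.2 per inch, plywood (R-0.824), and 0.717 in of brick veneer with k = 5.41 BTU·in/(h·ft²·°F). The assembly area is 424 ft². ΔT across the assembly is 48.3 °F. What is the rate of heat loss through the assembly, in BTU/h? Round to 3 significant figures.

0.555/0.892 = 0.6222
5.51 × 5.2 = 28.65
0.717/5.41 = 0.1325
R_total = 0.6222 + 28.65 + 0.824 + 0.1325 = 30.23 ft²·°F·h/BTU
Q = A·ΔT/R = 424 × 48.3 / 30.23 = 677.4 BTU/h

677 BTU/h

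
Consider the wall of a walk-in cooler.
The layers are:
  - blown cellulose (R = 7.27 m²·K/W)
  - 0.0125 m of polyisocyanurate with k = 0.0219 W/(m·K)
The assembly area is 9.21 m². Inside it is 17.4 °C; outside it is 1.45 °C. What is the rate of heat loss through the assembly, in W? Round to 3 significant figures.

18.7 W

0.0125/0.0219 = 0.5708
R_total = 7.27 + 0.5708 = 7.841 m²·K/W
Q = A·ΔT/R = 9.21 × (17.4 − 1.45) / 7.841 = 18.74 W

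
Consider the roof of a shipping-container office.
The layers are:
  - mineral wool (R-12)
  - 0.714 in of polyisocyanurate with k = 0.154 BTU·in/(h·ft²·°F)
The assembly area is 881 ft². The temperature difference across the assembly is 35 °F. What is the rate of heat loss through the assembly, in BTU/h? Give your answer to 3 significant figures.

1850 BTU/h

0.714/0.154 = 4.636
R_total = 12 + 4.636 = 16.64 ft²·°F·h/BTU
Q = A·ΔT/R = 881 × 35 / 16.64 = 1853 BTU/h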